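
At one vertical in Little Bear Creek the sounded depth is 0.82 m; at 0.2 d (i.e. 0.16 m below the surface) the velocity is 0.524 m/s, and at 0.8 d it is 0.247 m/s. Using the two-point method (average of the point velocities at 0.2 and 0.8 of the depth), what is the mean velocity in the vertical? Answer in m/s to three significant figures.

0.386 m/s

v̄ = (0.524 + 0.247) / 2 = 0.3855 m/s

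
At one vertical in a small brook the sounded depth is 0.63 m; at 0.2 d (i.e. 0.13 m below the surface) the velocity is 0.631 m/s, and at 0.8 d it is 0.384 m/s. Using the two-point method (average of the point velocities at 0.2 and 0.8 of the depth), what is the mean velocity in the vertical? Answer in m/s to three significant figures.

0.508 m/s

v̄ = (0.631 + 0.384) / 2 = 0.5075 m/s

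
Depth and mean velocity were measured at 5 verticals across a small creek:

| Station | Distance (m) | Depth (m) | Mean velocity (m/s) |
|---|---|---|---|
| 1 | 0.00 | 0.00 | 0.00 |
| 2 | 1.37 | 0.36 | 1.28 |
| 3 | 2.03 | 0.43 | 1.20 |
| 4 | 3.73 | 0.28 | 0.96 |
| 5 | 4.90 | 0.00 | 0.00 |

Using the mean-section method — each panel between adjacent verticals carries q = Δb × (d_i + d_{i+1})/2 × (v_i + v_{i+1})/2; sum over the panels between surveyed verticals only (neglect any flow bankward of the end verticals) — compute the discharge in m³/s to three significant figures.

1.21 m³/s

Panel 1-2: Δb = 1.37 m, d̄ = (0.00+0.36)/2 = 0.18, v̄ = (0.00+1.28)/2 = 0.64 → q = 1.37×0.18×0.64 = 0.1578 m³/s
Panel 2-3: Δb = 0.66 m, d̄ = (0.36+0.43)/2 = 0.395, v̄ = (1.28+1.20)/2 = 1.24 → q = 0.66×0.395×1.24 = 0.3233 m³/s
Panel 3-4: Δb = 1.7 m, d̄ = (0.43+0.28)/2 = 0.355, v̄ = (1.20+0.96)/2 = 1.08 → q = 1.7×0.355×1.08 = 0.6518 m³/s
Panel 4-5: Δb = 1.17 m, d̄ = (0.28+0.00)/2 = 0.14, v̄ = (0.96+0.00)/2 = 0.48 → q = 1.17×0.14×0.48 = 0.07862 m³/s
Q = Σ q = 1.211 m³/s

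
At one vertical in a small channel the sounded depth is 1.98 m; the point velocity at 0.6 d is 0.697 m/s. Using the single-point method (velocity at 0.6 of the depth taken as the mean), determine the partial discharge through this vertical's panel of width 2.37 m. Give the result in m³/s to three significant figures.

v̄ = v₀.₆ = 0.697 m/s
q = v̄ × d × w = 0.6970 × 1.98 × 2.37 = 3.271 m³/s

3.27 m³/s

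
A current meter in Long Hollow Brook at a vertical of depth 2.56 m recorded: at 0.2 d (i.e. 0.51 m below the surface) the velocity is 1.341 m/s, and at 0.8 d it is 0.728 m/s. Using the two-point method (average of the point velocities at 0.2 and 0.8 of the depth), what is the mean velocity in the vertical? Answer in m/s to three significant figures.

1.03 m/s

v̄ = (1.341 + 0.728) / 2 = 1.035 m/s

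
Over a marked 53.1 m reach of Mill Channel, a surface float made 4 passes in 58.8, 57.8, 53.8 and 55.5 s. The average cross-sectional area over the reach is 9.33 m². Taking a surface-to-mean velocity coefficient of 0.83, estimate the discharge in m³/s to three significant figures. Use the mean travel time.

7.28 m³/s

t̄ = (58.8 + 57.8 + 53.8 + 55.5) / 4 = 56.475 s
v_surface = L / t̄ = 53.1 / 56.475 = 0.9402 m/s
v_mean = 0.83 × 0.9402 = 0.7804 m/s
Q = A × v_mean = 9.33 × 0.7804 = 7.281 m³/s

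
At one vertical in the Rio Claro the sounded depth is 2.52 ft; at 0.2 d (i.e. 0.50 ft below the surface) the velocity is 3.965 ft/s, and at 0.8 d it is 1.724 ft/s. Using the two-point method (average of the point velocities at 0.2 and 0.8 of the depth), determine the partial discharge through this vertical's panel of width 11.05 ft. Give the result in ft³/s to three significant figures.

79.2 ft³/s

v̄ = (3.965 + 1.724) / 2 = 2.845 ft/s
q = v̄ × d × w = 2.845 × 2.52 × 11.05 = 79.21 ft³/s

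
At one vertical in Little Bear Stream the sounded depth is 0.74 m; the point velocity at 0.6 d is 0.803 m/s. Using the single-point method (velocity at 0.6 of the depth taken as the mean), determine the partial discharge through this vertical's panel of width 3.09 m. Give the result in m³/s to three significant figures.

1.84 m³/s

v̄ = v₀.₆ = 0.803 m/s
q = v̄ × d × w = 0.8030 × 0.74 × 3.09 = 1.836 m³/s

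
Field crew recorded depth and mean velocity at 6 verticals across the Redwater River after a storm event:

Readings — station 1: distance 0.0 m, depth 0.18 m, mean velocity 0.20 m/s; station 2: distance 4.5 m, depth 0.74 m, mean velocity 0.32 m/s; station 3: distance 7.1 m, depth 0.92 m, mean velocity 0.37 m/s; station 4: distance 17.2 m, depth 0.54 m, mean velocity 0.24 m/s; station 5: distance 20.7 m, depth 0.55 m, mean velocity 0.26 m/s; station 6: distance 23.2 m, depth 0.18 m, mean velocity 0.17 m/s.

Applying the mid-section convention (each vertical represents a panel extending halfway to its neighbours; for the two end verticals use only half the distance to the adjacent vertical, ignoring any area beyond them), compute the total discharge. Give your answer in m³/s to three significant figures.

4.43 m³/s

w_1 = (4.5 − 0.0)/2 = 2.25 m; q_1 = 0.20 × 0.18 × 2.25 = 0.08100 m³/s
w_2 = (7.1 − 0.0)/2 = 3.55 m; q_2 = 0.32 × 0.74 × 3.55 = 0.8406 m³/s
w_3 = (17.2 − 4.5)/2 = 6.35 m; q_3 = 0.37 × 0.92 × 6.35 = 2.162 m³/s
w_4 = (20.7 − 7.1)/2 = 6.8 m; q_4 = 0.24 × 0.54 × 6.8 = 0.8813 m³/s
w_5 = (23.2 − 17.2)/2 = 3 m; q_5 = 0.26 × 0.55 × 3 = 0.4290 m³/s
w_6 = (23.2 − 20.7)/2 = 1.25 m; q_6 = 0.17 × 0.18 × 1.25 = 0.03825 m³/s
Q = Σ qᵢ = 4.432 m³/s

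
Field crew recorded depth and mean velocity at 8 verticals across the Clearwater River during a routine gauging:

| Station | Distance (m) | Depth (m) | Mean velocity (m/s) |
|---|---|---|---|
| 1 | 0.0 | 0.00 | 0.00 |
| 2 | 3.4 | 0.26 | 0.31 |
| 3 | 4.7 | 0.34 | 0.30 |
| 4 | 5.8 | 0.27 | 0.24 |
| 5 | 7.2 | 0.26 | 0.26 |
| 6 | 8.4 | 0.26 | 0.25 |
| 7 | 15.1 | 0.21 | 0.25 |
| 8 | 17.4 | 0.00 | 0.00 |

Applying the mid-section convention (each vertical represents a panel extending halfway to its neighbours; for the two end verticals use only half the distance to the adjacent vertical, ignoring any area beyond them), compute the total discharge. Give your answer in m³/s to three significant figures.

w_2 = (4.7 − 0.0)/2 = 2.35 m; q_2 = 0.31 × 0.26 × 2.35 = 0.1894 m³/s
w_3 = (5.8 − 3.4)/2 = 1.2 m; q_3 = 0.30 × 0.34 × 1.2 = 0.1224 m³/s
w_4 = (7.2 − 4.7)/2 = 1.25 m; q_4 = 0.24 × 0.27 × 1.25 = 0.08100 m³/s
w_5 = (8.4 − 5.8)/2 = 1.3 m; q_5 = 0.26 × 0.26 × 1.3 = 0.08788 m³/s
w_6 = (15.1 − 7.2)/2 = 3.95 m; q_6 = 0.25 × 0.26 × 3.95 = 0.2568 m³/s
w_7 = (17.4 − 8.4)/2 = 4.5 m; q_7 = 0.25 × 0.21 × 4.5 = 0.2363 m³/s
Stations 1, 8 contribute zero (depth or velocity is 0).
Q = Σ qᵢ = 0.9737 m³/s

0.974 m³/s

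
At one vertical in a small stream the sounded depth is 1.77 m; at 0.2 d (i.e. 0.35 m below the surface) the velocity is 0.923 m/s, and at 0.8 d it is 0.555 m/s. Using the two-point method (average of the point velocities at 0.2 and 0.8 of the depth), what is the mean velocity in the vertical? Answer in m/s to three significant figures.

v̄ = (0.923 + 0.555) / 2 = 0.7390 m/s

0.739 m/s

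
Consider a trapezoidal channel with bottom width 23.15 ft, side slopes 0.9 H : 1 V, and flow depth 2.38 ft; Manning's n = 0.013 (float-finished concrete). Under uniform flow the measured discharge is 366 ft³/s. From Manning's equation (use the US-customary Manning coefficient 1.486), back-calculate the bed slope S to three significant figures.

A = (b + z·y)·y = (23.15 + 0.9×2.38)×2.38 = 60.19 ft²
P = b + 2y√(1+z²) = 23.15 + 2×2.38×√(1+0.9²) = 29.55 ft
R = A/P = 60.19/29.55 = 2.037 ft
S = (Q·n / (1.486·A·R^(2/3)))² = (366×0.013 / (1.486×60.19×1.607))² = 0.001096

0.00110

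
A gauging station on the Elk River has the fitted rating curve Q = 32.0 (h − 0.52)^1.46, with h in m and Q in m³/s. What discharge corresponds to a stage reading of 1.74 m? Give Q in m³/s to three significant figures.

42.8 m³/s

Q = 32.0 × (1.74 − 0.52)^1.46 = 32.0 × 1.22^1.46 = 42.78 m³/s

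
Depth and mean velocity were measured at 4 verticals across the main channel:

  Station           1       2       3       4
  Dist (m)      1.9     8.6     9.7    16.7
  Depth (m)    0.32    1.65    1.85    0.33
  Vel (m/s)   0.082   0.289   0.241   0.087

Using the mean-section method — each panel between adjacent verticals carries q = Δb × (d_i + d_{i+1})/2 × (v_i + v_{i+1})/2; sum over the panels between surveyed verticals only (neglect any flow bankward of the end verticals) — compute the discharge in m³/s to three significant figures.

2.99 m³/s

Panel 1-2: Δb = 6.7 m, d̄ = (0.32+1.65)/2 = 0.985, v̄ = (0.082+0.289)/2 = 0.1855 → q = 6.7×0.985×0.1855 = 1.224 m³/s
Panel 2-3: Δb = 1.1 m, d̄ = (1.65+1.85)/2 = 1.75, v̄ = (0.289+0.241)/2 = 0.265 → q = 1.1×1.75×0.265 = 0.5101 m³/s
Panel 3-4: Δb = 7 m, d̄ = (1.85+0.33)/2 = 1.09, v̄ = (0.241+0.087)/2 = 0.164 → q = 7×1.09×0.164 = 1.251 m³/s
Q = Σ q = 2.986 m³/s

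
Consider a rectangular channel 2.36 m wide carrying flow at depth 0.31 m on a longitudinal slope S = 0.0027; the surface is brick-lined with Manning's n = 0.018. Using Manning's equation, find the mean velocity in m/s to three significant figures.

1.13 m/s

A = b·y = 2.36 × 0.31 = 0.7316 m²
P = b + 2y = 2.36 + 2×0.31 = 2.980 m
R = A/P = 0.7316/2.980 = 0.2455 m
Q = (1/n)·A·R^(2/3)·S^(1/2) = (1/0.018) × 0.7316 × 0.2455^(2/3) × 0.0027^(1/2) = 0.8280 m³/s
V = Q/A = 0.8280/0.7316 = 1.132 m/s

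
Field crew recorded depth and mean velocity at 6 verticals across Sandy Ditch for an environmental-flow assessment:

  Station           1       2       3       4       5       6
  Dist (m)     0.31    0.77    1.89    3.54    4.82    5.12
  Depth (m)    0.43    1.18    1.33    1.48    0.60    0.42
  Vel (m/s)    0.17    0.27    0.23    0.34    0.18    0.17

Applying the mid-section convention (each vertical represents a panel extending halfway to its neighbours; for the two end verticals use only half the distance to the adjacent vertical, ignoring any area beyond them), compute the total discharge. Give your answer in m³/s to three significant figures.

w_1 = (0.77 − 0.31)/2 = 0.23 m; q_1 = 0.17 × 0.43 × 0.23 = 0.01681 m³/s
w_2 = (1.89 − 0.31)/2 = 0.79 m; q_2 = 0.27 × 1.18 × 0.79 = 0.2517 m³/s
w_3 = (3.54 − 0.77)/2 = 1.385 m; q_3 = 0.23 × 1.33 × 1.385 = 0.4237 m³/s
w_4 = (4.82 − 1.89)/2 = 1.465 m; q_4 = 0.34 × 1.48 × 1.465 = 0.7372 m³/s
w_5 = (5.12 − 3.54)/2 = 0.79 m; q_5 = 0.18 × 0.60 × 0.79 = 0.08532 m³/s
w_6 = (5.12 − 4.82)/2 = 0.15 m; q_6 = 0.17 × 0.42 × 0.15 = 0.01071 m³/s
Q = Σ qᵢ = 1.525 m³/s

1.53 m³/s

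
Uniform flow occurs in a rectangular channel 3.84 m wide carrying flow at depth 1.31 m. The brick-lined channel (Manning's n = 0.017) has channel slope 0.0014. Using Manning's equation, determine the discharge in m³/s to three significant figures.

9.37 m³/s

A = b·y = 3.84 × 1.31 = 5.030 m²
P = b + 2y = 3.84 + 2×1.31 = 6.460 m
R = A/P = 5.030/6.460 = 0.7787 m
Q = (1/n)·A·R^(2/3)·S^(1/2) = (1/0.017) × 5.030 × 0.7787^(2/3) × 0.0014^(1/2) = 9.371 m³/s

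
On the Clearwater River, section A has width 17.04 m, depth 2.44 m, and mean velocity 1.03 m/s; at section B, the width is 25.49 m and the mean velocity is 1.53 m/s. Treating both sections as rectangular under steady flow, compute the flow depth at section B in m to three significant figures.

1.10 m

Q = A₁V₁ = (17.04×2.44) × 1.03 = 42.82 m³/s
d₂ = Q/(b₂ V₂) = 42.82/(25.49×1.53) = 1.098 m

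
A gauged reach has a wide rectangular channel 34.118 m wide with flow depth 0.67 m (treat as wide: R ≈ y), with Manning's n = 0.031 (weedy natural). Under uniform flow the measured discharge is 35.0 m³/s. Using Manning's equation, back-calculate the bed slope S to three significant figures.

0.00384

A = b·y = 34.118 × 0.67 = 22.86 m²
Wide channel: R ≈ y = 0.67 m
S = (Q·n / (1·A·R^(2/3)))² = (35.0×0.031 / (1×22.86×0.7657))² = 0.003843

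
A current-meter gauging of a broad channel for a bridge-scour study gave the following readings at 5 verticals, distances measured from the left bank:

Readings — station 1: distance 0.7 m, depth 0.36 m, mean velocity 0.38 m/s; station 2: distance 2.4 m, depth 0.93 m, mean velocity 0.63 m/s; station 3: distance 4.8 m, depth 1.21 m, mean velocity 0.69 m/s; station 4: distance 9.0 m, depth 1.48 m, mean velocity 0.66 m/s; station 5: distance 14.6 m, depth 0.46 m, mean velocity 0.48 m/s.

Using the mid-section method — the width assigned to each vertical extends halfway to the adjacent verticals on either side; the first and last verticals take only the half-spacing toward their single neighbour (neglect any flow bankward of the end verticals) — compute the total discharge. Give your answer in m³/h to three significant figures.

34100 m³/h

w_1 = (2.4 − 0.7)/2 = 0.85 m; q_1 = 0.38 × 0.36 × 0.85 = 0.1163 m³/s
w_2 = (4.8 − 0.7)/2 = 2.05 m; q_2 = 0.63 × 0.93 × 2.05 = 1.201 m³/s
w_3 = (9.0 − 2.4)/2 = 3.3 m; q_3 = 0.69 × 1.21 × 3.3 = 2.755 m³/s
w_4 = (14.6 − 4.8)/2 = 4.9 m; q_4 = 0.66 × 1.48 × 4.9 = 4.786 m³/s
w_5 = (14.6 − 9.0)/2 = 2.8 m; q_5 = 0.48 × 0.46 × 2.8 = 0.6182 m³/s
Q = Σ qᵢ = 9.477 m³/s
= 9.477 × 3600 = 34120 m³/h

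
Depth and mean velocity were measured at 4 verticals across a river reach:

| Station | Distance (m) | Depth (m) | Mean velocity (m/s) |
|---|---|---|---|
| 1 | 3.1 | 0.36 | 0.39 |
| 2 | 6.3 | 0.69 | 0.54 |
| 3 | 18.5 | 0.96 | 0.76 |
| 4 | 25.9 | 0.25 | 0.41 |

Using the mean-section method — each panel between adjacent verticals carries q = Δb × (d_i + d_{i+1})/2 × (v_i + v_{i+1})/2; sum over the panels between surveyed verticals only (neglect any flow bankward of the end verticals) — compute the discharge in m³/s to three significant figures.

Panel 1-2: Δb = 3.2 m, d̄ = (0.36+0.69)/2 = 0.525, v̄ = (0.39+0.54)/2 = 0.465 → q = 3.2×0.525×0.465 = 0.7812 m³/s
Panel 2-3: Δb = 12.2 m, d̄ = (0.69+0.96)/2 = 0.825, v̄ = (0.54+0.76)/2 = 0.65 → q = 12.2×0.825×0.65 = 6.542 m³/s
Panel 3-4: Δb = 7.4 m, d̄ = (0.96+0.25)/2 = 0.605, v̄ = (0.76+0.41)/2 = 0.585 → q = 7.4×0.605×0.585 = 2.619 m³/s
Q = Σ q = 9.942 m³/s

9.94 m³/s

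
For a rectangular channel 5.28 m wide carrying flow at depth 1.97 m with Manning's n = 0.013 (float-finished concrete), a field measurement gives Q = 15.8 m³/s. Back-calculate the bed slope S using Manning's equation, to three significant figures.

0.000332

A = b·y = 5.28 × 1.97 = 10.40 m²
P = b + 2y = 5.28 + 2×1.97 = 9.220 m
R = A/P = 10.40/9.220 = 1.128 m
S = (Q·n / (1·A·R^(2/3)))² = (15.8×0.013 / (1×10.40×1.084))² = 0.0003320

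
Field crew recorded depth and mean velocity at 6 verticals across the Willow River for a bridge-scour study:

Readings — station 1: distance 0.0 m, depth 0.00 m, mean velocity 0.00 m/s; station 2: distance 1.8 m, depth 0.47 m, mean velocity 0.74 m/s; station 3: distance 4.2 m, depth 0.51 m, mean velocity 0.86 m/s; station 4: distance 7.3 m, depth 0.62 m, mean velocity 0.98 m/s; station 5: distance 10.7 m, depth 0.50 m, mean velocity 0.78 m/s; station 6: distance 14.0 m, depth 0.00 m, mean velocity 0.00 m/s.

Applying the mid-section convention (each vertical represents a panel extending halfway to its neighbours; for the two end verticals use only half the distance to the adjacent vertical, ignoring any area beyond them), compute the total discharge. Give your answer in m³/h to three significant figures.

w_2 = (4.2 − 0.0)/2 = 2.1 m; q_2 = 0.74 × 0.47 × 2.1 = 0.7304 m³/s
w_3 = (7.3 − 1.8)/2 = 2.75 m; q_3 = 0.86 × 0.51 × 2.75 = 1.206 m³/s
w_4 = (10.7 − 4.2)/2 = 3.25 m; q_4 = 0.98 × 0.62 × 3.25 = 1.975 m³/s
w_5 = (14.0 − 7.3)/2 = 3.35 m; q_5 = 0.78 × 0.50 × 3.35 = 1.307 m³/s
Stations 1, 6 contribute zero (depth or velocity is 0).
Q = Σ qᵢ = 5.218 m³/s
= 5.218 × 3600 = 18780 m³/h

18800 m³/h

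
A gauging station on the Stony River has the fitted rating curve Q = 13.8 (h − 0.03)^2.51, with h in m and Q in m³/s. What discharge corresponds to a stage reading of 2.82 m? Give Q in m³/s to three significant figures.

Q = 13.8 × (2.82 − 0.03)^2.51 = 13.8 × 2.79^2.51 = 181.3 m³/s

181 m³/s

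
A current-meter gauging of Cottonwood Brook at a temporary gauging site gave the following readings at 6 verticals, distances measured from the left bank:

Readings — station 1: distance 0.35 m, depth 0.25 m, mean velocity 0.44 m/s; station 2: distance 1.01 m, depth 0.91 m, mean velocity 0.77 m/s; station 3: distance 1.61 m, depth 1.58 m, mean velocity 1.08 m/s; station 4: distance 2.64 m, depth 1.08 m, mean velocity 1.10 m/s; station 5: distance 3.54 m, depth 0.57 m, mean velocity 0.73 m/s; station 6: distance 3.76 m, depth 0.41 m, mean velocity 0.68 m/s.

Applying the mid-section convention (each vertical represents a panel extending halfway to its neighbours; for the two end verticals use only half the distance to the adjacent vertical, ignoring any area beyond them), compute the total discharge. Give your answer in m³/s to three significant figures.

3.28 m³/s

w_1 = (1.01 − 0.35)/2 = 0.33 m; q_1 = 0.44 × 0.25 × 0.33 = 0.03630 m³/s
w_2 = (1.61 − 0.35)/2 = 0.63 m; q_2 = 0.77 × 0.91 × 0.63 = 0.4414 m³/s
w_3 = (2.64 − 1.01)/2 = 0.815 m; q_3 = 1.08 × 1.58 × 0.815 = 1.391 m³/s
w_4 = (3.54 − 1.61)/2 = 0.965 m; q_4 = 1.10 × 1.08 × 0.965 = 1.146 m³/s
w_5 = (3.76 − 2.64)/2 = 0.56 m; q_5 = 0.73 × 0.57 × 0.56 = 0.2330 m³/s
w_6 = (3.76 − 3.54)/2 = 0.11 m; q_6 = 0.68 × 0.41 × 0.11 = 0.03067 m³/s
Q = Σ qᵢ = 3.279 m³/s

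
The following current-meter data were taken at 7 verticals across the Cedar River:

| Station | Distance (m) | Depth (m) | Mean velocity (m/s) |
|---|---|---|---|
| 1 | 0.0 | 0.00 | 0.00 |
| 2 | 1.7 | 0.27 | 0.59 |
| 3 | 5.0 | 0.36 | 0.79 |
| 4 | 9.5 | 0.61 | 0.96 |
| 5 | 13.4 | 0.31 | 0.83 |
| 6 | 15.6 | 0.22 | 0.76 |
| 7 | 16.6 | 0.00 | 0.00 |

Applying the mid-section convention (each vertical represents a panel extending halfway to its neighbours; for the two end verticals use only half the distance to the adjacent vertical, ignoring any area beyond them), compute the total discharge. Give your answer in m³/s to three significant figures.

5.02 m³/s

w_2 = (5.0 − 0.0)/2 = 2.5 m; q_2 = 0.59 × 0.27 × 2.5 = 0.3983 m³/s
w_3 = (9.5 − 1.7)/2 = 3.9 m; q_3 = 0.79 × 0.36 × 3.9 = 1.109 m³/s
w_4 = (13.4 − 5.0)/2 = 4.2 m; q_4 = 0.96 × 0.61 × 4.2 = 2.460 m³/s
w_5 = (15.6 − 9.5)/2 = 3.05 m; q_5 = 0.83 × 0.31 × 3.05 = 0.7848 m³/s
w_6 = (16.6 − 13.4)/2 = 1.6 m; q_6 = 0.76 × 0.22 × 1.6 = 0.2675 m³/s
Stations 1, 7 contribute zero (depth or velocity is 0).
Q = Σ qᵢ = 5.019 m³/s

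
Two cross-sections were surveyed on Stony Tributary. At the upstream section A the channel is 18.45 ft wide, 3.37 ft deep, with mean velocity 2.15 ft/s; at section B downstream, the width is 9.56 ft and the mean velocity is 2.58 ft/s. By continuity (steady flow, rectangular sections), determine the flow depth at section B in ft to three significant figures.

5.42 ft

Q = A₁V₁ = (18.45×3.37) × 2.15 = 133.7 ft³/s
d₂ = Q/(b₂ V₂) = 133.7/(9.56×2.58) = 5.420 ft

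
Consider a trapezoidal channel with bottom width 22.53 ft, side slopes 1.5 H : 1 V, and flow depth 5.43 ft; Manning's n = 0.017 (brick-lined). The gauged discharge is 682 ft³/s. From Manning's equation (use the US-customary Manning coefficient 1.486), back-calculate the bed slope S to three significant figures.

0.000351

A = (b + z·y)·y = (22.53 + 1.5×5.43)×5.43 = 166.6 ft²
P = b + 2y√(1+z²) = 22.53 + 2×5.43×√(1+1.5²) = 42.11 ft
R = A/P = 166.6/42.11 = 3.956 ft
S = (Q·n / (1.486·A·R^(2/3)))² = (682×0.017 / (1.486×166.6×2.501))² = 0.0003507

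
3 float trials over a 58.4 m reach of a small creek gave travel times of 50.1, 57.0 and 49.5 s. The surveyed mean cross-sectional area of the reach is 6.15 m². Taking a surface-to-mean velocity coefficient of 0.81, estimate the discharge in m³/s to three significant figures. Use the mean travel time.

5.57 m³/s

t̄ = (50.1 + 57.0 + 49.5) / 3 = 52.2 s
v_surface = L / t̄ = 58.4 / 52.2 = 1.119 m/s
v_mean = 0.81 × 1.119 = 0.9062 m/s
Q = A × v_mean = 6.15 × 0.9062 = 5.573 m³/s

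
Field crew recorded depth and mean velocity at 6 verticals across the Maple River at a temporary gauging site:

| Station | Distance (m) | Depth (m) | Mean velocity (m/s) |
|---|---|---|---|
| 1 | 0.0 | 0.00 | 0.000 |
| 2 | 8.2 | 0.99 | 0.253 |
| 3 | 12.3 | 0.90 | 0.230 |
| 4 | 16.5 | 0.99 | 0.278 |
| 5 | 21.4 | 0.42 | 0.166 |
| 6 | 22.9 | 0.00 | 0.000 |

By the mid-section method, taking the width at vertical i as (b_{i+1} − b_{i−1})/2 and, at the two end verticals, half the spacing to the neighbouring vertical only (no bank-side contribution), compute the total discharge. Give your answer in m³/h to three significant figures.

13900 m³/h

w_2 = (12.3 − 0.0)/2 = 6.15 m; q_2 = 0.253 × 0.99 × 6.15 = 1.540 m³/s
w_3 = (16.5 − 8.2)/2 = 4.15 m; q_3 = 0.230 × 0.90 × 4.15 = 0.8591 m³/s
w_4 = (21.4 − 12.3)/2 = 4.55 m; q_4 = 0.278 × 0.99 × 4.55 = 1.252 m³/s
w_5 = (22.9 − 16.5)/2 = 3.2 m; q_5 = 0.166 × 0.42 × 3.2 = 0.2231 m³/s
Stations 1, 6 contribute zero (depth or velocity is 0).
Q = Σ qᵢ = 3.875 m³/s
= 3.875 × 3600 = 13950 m³/h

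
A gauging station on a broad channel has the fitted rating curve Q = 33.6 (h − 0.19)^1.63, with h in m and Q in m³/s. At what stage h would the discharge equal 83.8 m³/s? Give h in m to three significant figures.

h − h₀ = (Q/C)^(1/b) = (83.8/33.6)^(1/1.63) = 1.752 m
h = 0.19 + 1.752 = 1.942 m

1.94 m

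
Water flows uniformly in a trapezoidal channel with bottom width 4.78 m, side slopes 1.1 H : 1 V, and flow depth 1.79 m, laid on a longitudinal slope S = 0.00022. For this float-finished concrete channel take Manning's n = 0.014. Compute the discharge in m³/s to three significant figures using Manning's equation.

A = (b + z·y)·y = (4.78 + 1.1×1.79)×1.79 = 12.08 m²
P = b + 2y√(1+z²) = 4.78 + 2×1.79×√(1+1.1²) = 10.10 m
R = A/P = 12.08/10.10 = 1.196 m
Q = (1/n)·A·R^(2/3)·S^(1/2) = (1/0.014) × 12.08 × 1.196^(2/3) × 0.00022^(1/2) = 14.42 m³/s

14.4 m³/s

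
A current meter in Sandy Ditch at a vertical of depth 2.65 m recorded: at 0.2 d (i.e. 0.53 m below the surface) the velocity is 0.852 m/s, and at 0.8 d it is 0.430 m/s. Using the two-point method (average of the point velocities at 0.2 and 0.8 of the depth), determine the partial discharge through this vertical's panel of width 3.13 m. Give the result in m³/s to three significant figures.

v̄ = (0.852 + 0.430) / 2 = 0.6410 m/s
q = v̄ × d × w = 0.6410 × 2.65 × 3.13 = 5.317 m³/s

5.32 m³/s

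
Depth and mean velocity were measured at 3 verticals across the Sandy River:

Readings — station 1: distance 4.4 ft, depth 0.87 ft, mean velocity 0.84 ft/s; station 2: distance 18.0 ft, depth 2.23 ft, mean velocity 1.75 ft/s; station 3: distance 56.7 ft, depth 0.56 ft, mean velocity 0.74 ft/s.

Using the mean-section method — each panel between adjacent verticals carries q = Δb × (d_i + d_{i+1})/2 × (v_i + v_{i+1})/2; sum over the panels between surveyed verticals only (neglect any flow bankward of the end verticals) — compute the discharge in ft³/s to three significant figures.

94.5 ft³/s

Panel 1-2: Δb = 13.6 ft, d̄ = (0.87+2.23)/2 = 1.55, v̄ = (0.84+1.75)/2 = 1.295 → q = 13.6×1.55×1.295 = 27.30 ft³/s
Panel 2-3: Δb = 38.7 ft, d̄ = (2.23+0.56)/2 = 1.395, v̄ = (1.75+0.74)/2 = 1.245 → q = 38.7×1.395×1.245 = 67.21 ft³/s
Q = Σ q = 94.51 ft³/s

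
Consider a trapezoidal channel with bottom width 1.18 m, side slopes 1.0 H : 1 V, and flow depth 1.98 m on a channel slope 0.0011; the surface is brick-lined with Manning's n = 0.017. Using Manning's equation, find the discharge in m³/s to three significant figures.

A = (b + z·y)·y = (1.18 + 1.0×1.98)×1.98 = 6.257 m²
P = b + 2y√(1+z²) = 1.18 + 2×1.98×√(1+1.0²) = 6.780 m
R = A/P = 6.257/6.780 = 0.9228 m
Q = (1/n)·A·R^(2/3)·S^(1/2) = (1/0.017) × 6.257 × 0.9228^(2/3) × 0.0011^(1/2) = 11.57 m³/s

11.6 m³/s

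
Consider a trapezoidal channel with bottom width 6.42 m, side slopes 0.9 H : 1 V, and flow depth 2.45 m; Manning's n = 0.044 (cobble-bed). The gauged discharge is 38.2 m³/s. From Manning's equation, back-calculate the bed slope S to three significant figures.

A = (b + z·y)·y = (6.42 + 0.9×2.45)×2.45 = 21.13 m²
P = b + 2y√(1+z²) = 6.42 + 2×2.45×√(1+0.9²) = 13.01 m
R = A/P = 21.13/13.01 = 1.624 m
S = (Q·n / (1·A·R^(2/3)))² = (38.2×0.044 / (1×21.13×1.382))² = 0.003315

0.00331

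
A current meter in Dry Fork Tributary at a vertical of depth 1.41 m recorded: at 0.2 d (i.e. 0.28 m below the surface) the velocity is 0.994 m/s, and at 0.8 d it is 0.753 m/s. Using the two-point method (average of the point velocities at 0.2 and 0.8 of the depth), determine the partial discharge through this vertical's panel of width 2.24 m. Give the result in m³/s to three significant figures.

2.76 m³/s

v̄ = (0.994 + 0.753) / 2 = 0.8735 m/s
q = v̄ × d × w = 0.8735 × 1.41 × 2.24 = 2.759 m³/s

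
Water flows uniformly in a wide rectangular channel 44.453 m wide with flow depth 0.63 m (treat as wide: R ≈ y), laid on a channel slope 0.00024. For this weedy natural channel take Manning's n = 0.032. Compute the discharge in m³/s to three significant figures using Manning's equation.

A = b·y = 44.453 × 0.63 = 28.01 m²
Wide channel: R ≈ y = 0.63 m
Q = (1/n)·A·R^(2/3)·S^(1/2) = (1/0.032) × 28.01 × 0.6300^(2/3) × 0.00024^(1/2) = 9.964 m³/s

9.96 m³/s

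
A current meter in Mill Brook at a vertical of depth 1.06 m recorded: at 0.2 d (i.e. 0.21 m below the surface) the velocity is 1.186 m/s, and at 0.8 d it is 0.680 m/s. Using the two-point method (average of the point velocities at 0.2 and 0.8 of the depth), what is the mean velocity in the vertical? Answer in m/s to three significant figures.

v̄ = (1.186 + 0.680) / 2 = 0.9330 m/s

0.933 m/s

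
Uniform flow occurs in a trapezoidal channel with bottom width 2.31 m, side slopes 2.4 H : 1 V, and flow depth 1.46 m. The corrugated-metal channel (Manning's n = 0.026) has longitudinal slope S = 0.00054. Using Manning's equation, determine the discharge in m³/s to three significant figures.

6.85 m³/s

A = (b + z·y)·y = (2.31 + 2.4×1.46)×1.46 = 8.488 m²
P = b + 2y√(1+z²) = 2.31 + 2×1.46×√(1+2.4²) = 9.902 m
R = A/P = 8.488/9.902 = 0.8572 m
Q = (1/n)·A·R^(2/3)·S^(1/2) = (1/0.026) × 8.488 × 0.8572^(2/3) × 0.00054^(1/2) = 6.846 m³/s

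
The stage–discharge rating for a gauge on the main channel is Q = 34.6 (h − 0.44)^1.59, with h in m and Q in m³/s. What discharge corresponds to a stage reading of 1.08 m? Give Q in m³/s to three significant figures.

Q = 34.6 × (1.08 − 0.44)^1.59 = 34.6 × 0.64^1.59 = 17.02 m³/s

17.0 m³/s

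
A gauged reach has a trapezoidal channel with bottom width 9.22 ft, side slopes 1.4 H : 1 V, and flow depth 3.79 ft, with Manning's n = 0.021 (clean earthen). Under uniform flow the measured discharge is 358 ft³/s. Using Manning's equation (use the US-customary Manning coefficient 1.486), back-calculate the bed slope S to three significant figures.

A = (b + z·y)·y = (9.22 + 1.4×3.79)×3.79 = 55.05 ft²
P = b + 2y√(1+z²) = 9.22 + 2×3.79×√(1+1.4²) = 22.26 ft
R = A/P = 55.05/22.26 = 2.473 ft
S = (Q·n / (1.486·A·R^(2/3)))² = (358×0.021 / (1.486×55.05×1.829))² = 0.002525

0.00253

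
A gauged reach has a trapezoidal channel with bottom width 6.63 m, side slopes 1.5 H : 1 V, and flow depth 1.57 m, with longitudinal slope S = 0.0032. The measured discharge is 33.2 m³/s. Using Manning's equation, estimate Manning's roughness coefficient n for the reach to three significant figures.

A = (b + z·y)·y = (6.63 + 1.5×1.57)×1.57 = 14.11 m²
P = b + 2y√(1+z²) = 6.63 + 2×1.57×√(1+1.5²) = 12.29 m
R = A/P = 14.11/12.29 = 1.148 m
n = (1/Q)·A·R^(2/3)·S^(1/2) = (1/33.2) × 14.11 × 1.096 × 0.05657 = 0.02635

0.0263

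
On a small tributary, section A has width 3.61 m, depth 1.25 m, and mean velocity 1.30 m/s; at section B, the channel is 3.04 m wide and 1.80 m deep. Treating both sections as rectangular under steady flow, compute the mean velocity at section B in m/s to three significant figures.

Q = A₁V₁ = (3.61×1.25) × 1.30 = 5.866 m³/s
A₂ = 3.04 × 1.80 = 5.472 m²
V₂ = Q/A₂ = 5.866/5.472 = 1.072 m/s

1.07 m/s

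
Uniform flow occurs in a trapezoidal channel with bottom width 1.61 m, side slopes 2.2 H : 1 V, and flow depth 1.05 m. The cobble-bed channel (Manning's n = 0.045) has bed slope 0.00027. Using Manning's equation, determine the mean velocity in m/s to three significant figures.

A = (b + z·y)·y = (1.61 + 2.2×1.05)×1.05 = 4.116 m²
P = b + 2y√(1+z²) = 1.61 + 2×1.05×√(1+2.2²) = 6.685 m
R = A/P = 4.116/6.685 = 0.6157 m
Q = (1/n)·A·R^(2/3)·S^(1/2) = (1/0.045) × 4.116 × 0.6157^(2/3) × 0.00027^(1/2) = 1.088 m³/s
V = Q/A = 1.088/4.116 = 0.2643 m/s

0.264 m/s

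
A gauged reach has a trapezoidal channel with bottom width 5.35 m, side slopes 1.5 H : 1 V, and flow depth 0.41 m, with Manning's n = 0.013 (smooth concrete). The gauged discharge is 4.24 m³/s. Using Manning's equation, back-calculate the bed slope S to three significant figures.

A = (b + z·y)·y = (5.35 + 1.5×0.41)×0.41 = 2.446 m²
P = b + 2y√(1+z²) = 5.35 + 2×0.41×√(1+1.5²) = 6.828 m
R = A/P = 2.446/6.828 = 0.3582 m
S = (Q·n / (1·A·R^(2/3)))² = (4.24×0.013 / (1×2.446×0.5043))² = 0.001997

0.00200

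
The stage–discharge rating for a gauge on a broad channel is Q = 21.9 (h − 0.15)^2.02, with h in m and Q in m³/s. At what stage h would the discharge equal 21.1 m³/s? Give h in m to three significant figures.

h − h₀ = (Q/C)^(1/b) = (21.1/21.9)^(1/2.02) = 0.9817 m
h = 0.15 + 0.9817 = 1.132 m

1.13 m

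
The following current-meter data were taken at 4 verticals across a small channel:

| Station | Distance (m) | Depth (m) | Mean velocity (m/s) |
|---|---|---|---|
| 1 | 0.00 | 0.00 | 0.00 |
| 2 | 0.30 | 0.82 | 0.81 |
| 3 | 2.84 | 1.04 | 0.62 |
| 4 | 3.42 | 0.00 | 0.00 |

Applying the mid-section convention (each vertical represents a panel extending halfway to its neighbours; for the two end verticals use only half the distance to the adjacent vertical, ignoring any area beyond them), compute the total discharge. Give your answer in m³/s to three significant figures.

1.95 m³/s

w_2 = (2.84 − 0.00)/2 = 1.42 m; q_2 = 0.81 × 0.82 × 1.42 = 0.9432 m³/s
w_3 = (3.42 − 0.30)/2 = 1.56 m; q_3 = 0.62 × 1.04 × 1.56 = 1.006 m³/s
Stations 1, 4 contribute zero (depth or velocity is 0).
Q = Σ qᵢ = 1.949 m³/s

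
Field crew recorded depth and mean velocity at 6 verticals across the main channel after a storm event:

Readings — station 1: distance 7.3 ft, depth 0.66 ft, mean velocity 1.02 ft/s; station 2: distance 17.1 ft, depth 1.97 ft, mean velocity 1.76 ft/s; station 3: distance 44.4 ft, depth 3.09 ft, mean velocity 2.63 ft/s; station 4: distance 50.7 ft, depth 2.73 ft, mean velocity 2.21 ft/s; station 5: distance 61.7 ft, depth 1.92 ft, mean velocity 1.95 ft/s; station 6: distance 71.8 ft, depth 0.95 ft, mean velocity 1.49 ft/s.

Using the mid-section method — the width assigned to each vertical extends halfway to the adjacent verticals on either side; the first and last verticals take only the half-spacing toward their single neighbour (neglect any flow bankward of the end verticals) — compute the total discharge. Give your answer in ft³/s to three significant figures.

w_1 = (17.1 − 7.3)/2 = 4.9 ft; q_1 = 1.02 × 0.66 × 4.9 = 3.299 ft³/s
w_2 = (44.4 − 7.3)/2 = 18.55 ft; q_2 = 1.76 × 1.97 × 18.55 = 64.32 ft³/s
w_3 = (50.7 − 17.1)/2 = 16.8 ft; q_3 = 2.63 × 3.09 × 16.8 = 136.5 ft³/s
w_4 = (61.7 − 44.4)/2 = 8.65 ft; q_4 = 2.21 × 2.73 × 8.65 = 52.19 ft³/s
w_5 = (71.8 − 50.7)/2 = 10.55 ft; q_5 = 1.95 × 1.92 × 10.55 = 39.50 ft³/s
w_6 = (71.8 − 61.7)/2 = 5.05 ft; q_6 = 1.49 × 0.95 × 5.05 = 7.148 ft³/s
Q = Σ qᵢ = 303.0 ft³/s

303 ft³/s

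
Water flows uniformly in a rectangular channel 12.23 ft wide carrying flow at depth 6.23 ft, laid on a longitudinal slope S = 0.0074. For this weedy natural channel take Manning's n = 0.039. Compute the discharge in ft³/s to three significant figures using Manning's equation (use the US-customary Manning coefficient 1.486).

529 ft³/s

A = b·y = 12.23 × 6.23 = 76.19 ft²
P = b + 2y = 12.23 + 2×6.23 = 24.69 ft
R = A/P = 76.19/24.69 = 3.086 ft
Q = (1.486/n)·A·R^(2/3)·S^(1/2) = (1.486/0.039) × 76.19 × 3.086^(2/3) × 0.0074^(1/2) = 529.4 ft³/s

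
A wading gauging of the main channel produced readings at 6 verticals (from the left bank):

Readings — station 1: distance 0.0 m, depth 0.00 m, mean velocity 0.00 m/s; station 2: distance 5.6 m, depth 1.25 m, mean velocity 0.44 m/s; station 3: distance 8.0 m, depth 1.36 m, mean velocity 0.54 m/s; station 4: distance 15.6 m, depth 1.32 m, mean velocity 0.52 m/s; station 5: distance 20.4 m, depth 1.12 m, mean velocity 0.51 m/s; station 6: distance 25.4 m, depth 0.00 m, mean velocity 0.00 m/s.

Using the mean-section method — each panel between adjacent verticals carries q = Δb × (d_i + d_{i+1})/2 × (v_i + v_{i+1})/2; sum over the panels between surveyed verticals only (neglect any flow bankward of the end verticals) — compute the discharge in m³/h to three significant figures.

Panel 1-2: Δb = 5.6 m, d̄ = (0.00+1.25)/2 = 0.625, v̄ = (0.00+0.44)/2 = 0.22 → q = 5.6×0.625×0.22 = 0.7700 m³/s
Panel 2-3: Δb = 2.4 m, d̄ = (1.25+1.36)/2 = 1.305, v̄ = (0.44+0.54)/2 = 0.49 → q = 2.4×1.305×0.49 = 1.535 m³/s
Panel 3-4: Δb = 7.6 m, d̄ = (1.36+1.32)/2 = 1.34, v̄ = (0.54+0.52)/2 = 0.53 → q = 7.6×1.34×0.53 = 5.398 m³/s
Panel 4-5: Δb = 4.8 m, d̄ = (1.32+1.12)/2 = 1.22, v̄ = (0.52+0.51)/2 = 0.515 → q = 4.8×1.22×0.515 = 3.016 m³/s
Panel 5-6: Δb = 5 m, d̄ = (1.12+0.00)/2 = 0.56, v̄ = (0.51+0.00)/2 = 0.255 → q = 5×0.56×0.255 = 0.7140 m³/s
Q = Σ q = 11.43 m³/s
= 11.43 × 3600 = 41160 m³/h

41200 m³/h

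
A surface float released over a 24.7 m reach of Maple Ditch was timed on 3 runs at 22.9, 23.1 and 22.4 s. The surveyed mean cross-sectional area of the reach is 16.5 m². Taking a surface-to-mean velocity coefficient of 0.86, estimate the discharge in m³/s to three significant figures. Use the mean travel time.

t̄ = (22.9 + 23.1 + 22.4) / 3 = 22.8 s
v_surface = L / t̄ = 24.7 / 22.8 = 1.083 m/s
v_mean = 0.86 × 1.083 = 0.9317 m/s
Q = A × v_mean = 16.5 × 0.9317 = 15.37 m³/s

15.4 m³/s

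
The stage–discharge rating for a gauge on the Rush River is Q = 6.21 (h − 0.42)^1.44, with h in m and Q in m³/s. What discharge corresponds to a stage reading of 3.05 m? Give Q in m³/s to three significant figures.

25.0 m³/s

Q = 6.21 × (3.05 − 0.42)^1.44 = 6.21 × 2.63^1.44 = 24.99 m³/s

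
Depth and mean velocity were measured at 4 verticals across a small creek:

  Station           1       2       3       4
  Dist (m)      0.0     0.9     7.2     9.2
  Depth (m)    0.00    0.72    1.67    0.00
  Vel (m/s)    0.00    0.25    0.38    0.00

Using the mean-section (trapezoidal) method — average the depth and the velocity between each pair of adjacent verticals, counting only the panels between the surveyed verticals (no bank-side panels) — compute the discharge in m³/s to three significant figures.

2.73 m³/s

Panel 1-2: Δb = 0.9 m, d̄ = (0.00+0.72)/2 = 0.36, v̄ = (0.00+0.25)/2 = 0.125 → q = 0.9×0.36×0.125 = 0.04050 m³/s
Panel 2-3: Δb = 6.3 m, d̄ = (0.72+1.67)/2 = 1.195, v̄ = (0.25+0.38)/2 = 0.315 → q = 6.3×1.195×0.315 = 2.371 m³/s
Panel 3-4: Δb = 2 m, d̄ = (1.67+0.00)/2 = 0.835, v̄ = (0.38+0.00)/2 = 0.19 → q = 2×0.835×0.19 = 0.3173 m³/s
Q = Σ q = 2.729 m³/s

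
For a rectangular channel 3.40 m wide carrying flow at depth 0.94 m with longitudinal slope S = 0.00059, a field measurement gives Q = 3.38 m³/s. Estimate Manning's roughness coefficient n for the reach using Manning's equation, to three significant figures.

0.0164

A = b·y = 3.40 × 0.94 = 3.196 m²
P = b + 2y = 3.40 + 2×0.94 = 5.280 m
R = A/P = 3.196/5.280 = 0.6053 m
n = (1/Q)·A·R^(2/3)·S^(1/2) = (1/3.38) × 3.196 × 0.7156 × 0.02429 = 0.01643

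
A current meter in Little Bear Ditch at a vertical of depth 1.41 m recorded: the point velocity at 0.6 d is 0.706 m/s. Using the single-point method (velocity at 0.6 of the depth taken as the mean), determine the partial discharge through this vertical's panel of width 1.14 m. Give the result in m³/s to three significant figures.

1.13 m³/s

v̄ = v₀.₆ = 0.706 m/s
q = v̄ × d × w = 0.7060 × 1.41 × 1.14 = 1.135 m³/s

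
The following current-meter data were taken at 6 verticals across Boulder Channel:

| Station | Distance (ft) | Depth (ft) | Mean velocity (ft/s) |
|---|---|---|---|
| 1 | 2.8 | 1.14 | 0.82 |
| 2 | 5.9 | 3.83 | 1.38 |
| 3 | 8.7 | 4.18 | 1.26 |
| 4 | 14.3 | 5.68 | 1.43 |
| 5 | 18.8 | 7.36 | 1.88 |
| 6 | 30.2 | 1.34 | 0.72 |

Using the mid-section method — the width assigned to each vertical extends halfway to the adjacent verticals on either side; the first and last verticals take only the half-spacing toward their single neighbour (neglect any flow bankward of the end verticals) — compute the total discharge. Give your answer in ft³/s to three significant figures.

196 ft³/s

w_1 = (5.9 − 2.8)/2 = 1.55 ft; q_1 = 0.82 × 1.14 × 1.55 = 1.449 ft³/s
w_2 = (8.7 − 2.8)/2 = 2.95 ft; q_2 = 1.38 × 3.83 × 2.95 = 15.59 ft³/s
w_3 = (14.3 − 5.9)/2 = 4.2 ft; q_3 = 1.26 × 4.18 × 4.2 = 22.12 ft³/s
w_4 = (18.8 − 8.7)/2 = 5.05 ft; q_4 = 1.43 × 5.68 × 5.05 = 41.02 ft³/s
w_5 = (30.2 − 14.3)/2 = 7.95 ft; q_5 = 1.88 × 7.36 × 7.95 = 110.0 ft³/s
w_6 = (30.2 − 18.8)/2 = 5.7 ft; q_6 = 0.72 × 1.34 × 5.7 = 5.499 ft³/s
Q = Σ qᵢ = 195.7 ft³/s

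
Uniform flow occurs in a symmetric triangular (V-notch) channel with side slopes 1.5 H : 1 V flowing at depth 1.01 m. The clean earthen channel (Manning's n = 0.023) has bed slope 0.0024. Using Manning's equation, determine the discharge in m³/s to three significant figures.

1.83 m³/s

A = z·y² = 1.5×1.01² = 1.530 m²
P = 2y√(1+z²) = 2×1.01×√(1+1.5²) = 3.642 m
R = A/P = 1.530/3.642 = 0.4202 m
Q = (1/n)·A·R^(2/3)·S^(1/2) = (1/0.023) × 1.530 × 0.4202^(2/3) × 0.0024^(1/2) = 1.828 m³/s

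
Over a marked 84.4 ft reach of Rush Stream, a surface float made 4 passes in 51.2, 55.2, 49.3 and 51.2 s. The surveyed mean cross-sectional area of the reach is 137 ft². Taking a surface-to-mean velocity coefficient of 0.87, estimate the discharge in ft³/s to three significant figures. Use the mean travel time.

194 ft³/s

t̄ = (51.2 + 55.2 + 49.3 + 51.2) / 4 = 51.725 s
v_surface = L / t̄ = 84.4 / 51.725 = 1.632 ft/s
v_mean = 0.87 × 1.632 = 1.420 ft/s
Q = A × v_mean = 137 × 1.420 = 194.5 ft³/s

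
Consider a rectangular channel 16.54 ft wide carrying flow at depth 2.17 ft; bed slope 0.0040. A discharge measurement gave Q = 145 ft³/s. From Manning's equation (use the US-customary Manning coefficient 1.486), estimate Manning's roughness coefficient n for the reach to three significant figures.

0.0334

A = b·y = 16.54 × 2.17 = 35.89 ft²
P = b + 2y = 16.54 + 2×2.17 = 20.88 ft
R = A/P = 35.89/20.88 = 1.719 ft
n = (1.486/Q)·A·R^(2/3)·S^(1/2) = (1.486/145) × 35.89 × 1.435 × 0.06325 = 0.03338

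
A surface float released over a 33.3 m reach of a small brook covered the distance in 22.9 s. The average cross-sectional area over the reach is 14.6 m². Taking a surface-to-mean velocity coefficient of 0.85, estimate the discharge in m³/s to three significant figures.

v_surface = L / t̄ = 33.3 / 22.9 = 1.454 m/s
v_mean = 0.85 × 1.454 = 1.236 m/s
Q = A × v_mean = 14.6 × 1.236 = 18.05 m³/s

18.0 m³/s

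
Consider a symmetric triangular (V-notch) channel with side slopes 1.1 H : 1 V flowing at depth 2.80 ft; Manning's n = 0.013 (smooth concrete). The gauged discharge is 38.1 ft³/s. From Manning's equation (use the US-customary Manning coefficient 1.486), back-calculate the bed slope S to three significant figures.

A = z·y² = 1.1×2.80² = 8.624 ft²
P = 2y√(1+z²) = 2×2.80×√(1+1.1²) = 8.325 ft
R = A/P = 8.624/8.325 = 1.036 ft
S = (Q·n / (1.486·A·R^(2/3)))² = (38.1×0.013 / (1.486×8.624×1.024))² = 0.001425

0.00143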